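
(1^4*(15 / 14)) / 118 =15 / 1652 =0.01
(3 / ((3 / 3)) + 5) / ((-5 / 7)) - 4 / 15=-172 / 15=-11.47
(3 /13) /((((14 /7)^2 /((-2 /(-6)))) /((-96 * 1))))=-24 /13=-1.85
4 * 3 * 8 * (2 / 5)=192 / 5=38.40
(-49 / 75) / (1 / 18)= -294 / 25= -11.76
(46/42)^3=12167/9261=1.31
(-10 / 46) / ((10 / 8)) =-4 / 23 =-0.17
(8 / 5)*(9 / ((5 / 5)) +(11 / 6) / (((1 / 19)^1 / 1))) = 1052 / 15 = 70.13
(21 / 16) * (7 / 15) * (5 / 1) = 49 / 16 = 3.06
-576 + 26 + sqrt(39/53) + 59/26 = -14241/26 + sqrt(2067)/53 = -546.87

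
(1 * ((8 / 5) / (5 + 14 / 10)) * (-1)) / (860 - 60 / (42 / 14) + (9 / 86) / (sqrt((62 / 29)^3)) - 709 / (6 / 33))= 11997 * sqrt(1798) / 568951030147327 + 46490523796 / 568951030147327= 0.00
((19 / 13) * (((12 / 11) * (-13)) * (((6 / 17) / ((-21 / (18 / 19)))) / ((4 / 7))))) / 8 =0.07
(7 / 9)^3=343 / 729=0.47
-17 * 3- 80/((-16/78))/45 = -127/3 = -42.33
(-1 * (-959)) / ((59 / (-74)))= -70966 / 59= -1202.81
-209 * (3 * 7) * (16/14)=-5016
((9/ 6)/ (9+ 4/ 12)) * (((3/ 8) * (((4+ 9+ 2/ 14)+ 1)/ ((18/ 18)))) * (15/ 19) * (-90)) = -1804275/ 29792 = -60.56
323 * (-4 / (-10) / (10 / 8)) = 2584 / 25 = 103.36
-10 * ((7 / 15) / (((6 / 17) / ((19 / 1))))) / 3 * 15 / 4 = -11305 / 36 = -314.03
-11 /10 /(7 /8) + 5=3.74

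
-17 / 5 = -3.40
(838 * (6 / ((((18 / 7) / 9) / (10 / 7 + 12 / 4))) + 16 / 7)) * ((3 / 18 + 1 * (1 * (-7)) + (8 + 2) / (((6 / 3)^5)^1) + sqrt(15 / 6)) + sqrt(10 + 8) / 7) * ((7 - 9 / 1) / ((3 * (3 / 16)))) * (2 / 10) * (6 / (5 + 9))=-8943136 * sqrt(10) / 735 - 17886272 * sqrt(2) / 1715 + 349900196 / 2205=105458.51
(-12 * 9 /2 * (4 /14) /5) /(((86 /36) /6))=-11664 /1505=-7.75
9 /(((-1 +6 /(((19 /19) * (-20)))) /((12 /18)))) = -60 /13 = -4.62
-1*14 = -14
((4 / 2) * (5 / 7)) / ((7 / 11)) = 110 / 49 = 2.24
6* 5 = 30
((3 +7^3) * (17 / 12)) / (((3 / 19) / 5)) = 279395 / 18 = 15521.94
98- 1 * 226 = -128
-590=-590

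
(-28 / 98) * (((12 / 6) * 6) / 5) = -24 / 35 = -0.69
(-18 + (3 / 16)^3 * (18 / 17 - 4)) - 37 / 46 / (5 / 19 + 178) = -48884442887 / 2712201216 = -18.02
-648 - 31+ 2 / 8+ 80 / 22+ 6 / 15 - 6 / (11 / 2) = -148677 / 220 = -675.80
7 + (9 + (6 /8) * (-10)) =17 /2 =8.50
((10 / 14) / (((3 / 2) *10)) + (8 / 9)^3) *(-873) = -371219 / 567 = -654.71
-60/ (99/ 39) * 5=-1300/ 11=-118.18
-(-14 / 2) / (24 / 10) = 35 / 12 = 2.92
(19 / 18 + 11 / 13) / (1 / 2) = 445 / 117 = 3.80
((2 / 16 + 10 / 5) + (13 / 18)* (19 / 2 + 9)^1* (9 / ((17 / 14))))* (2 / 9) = 13757 / 612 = 22.48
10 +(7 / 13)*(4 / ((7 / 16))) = 194 / 13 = 14.92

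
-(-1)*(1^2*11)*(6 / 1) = 66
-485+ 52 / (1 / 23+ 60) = -484.13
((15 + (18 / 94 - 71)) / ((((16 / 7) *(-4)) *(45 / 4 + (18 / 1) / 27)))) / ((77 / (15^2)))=1770525 / 1182896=1.50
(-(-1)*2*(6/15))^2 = 16/25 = 0.64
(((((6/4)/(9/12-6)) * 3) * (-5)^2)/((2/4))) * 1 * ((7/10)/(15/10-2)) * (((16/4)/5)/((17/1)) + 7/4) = 1833/17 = 107.82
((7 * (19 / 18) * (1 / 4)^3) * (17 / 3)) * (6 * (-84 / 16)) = -15827 / 768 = -20.61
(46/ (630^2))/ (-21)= -0.00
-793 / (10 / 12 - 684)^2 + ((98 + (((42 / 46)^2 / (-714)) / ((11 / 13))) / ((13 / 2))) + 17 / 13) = 2145709867785868 / 21607099284199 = 99.31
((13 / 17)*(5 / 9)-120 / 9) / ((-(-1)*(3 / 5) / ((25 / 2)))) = -246875 / 918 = -268.93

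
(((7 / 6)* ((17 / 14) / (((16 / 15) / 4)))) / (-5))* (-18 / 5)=153 / 40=3.82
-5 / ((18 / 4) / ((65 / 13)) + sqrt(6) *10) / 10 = -0.02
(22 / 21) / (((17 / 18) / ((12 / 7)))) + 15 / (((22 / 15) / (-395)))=-4037.87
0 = 0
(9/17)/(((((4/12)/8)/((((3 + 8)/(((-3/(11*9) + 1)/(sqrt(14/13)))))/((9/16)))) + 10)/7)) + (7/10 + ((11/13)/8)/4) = 12721833960469/11596608564320 -30492*sqrt(182)/5575292579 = 1.10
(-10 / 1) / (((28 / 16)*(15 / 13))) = -4.95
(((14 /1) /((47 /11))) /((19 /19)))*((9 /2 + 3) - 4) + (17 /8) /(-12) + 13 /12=12.37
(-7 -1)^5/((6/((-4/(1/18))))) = 393216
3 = 3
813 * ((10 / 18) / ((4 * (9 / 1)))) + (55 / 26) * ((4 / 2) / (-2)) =14645 / 1404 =10.43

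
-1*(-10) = 10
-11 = -11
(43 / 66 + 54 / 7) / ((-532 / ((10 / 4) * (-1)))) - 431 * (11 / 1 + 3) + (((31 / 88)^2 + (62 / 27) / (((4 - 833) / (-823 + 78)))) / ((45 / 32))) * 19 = -6004.40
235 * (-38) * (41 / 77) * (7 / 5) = -73226 / 11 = -6656.91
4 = 4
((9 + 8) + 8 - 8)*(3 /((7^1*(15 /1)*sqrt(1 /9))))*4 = 204 /35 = 5.83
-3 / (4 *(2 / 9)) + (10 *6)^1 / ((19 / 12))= 5247 / 152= 34.52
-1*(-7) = 7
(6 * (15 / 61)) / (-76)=-45 / 2318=-0.02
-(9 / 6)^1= -3 / 2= -1.50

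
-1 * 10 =-10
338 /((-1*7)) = -338 /7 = -48.29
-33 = -33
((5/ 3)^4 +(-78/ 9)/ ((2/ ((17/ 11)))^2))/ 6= 49811/ 117612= 0.42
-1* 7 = -7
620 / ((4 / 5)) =775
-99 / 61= -1.62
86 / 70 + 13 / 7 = 108 / 35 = 3.09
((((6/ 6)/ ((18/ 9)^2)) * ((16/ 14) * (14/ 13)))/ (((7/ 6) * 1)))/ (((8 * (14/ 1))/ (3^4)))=243/ 1274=0.19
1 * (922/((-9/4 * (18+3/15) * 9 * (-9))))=18440/66339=0.28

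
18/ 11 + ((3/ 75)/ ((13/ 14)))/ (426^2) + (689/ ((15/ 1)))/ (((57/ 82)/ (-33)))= -2178.99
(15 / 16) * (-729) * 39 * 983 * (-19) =7965086805 / 16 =497817925.31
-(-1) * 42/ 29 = 42/ 29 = 1.45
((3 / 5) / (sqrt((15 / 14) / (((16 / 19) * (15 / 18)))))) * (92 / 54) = 184 * sqrt(133) / 2565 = 0.83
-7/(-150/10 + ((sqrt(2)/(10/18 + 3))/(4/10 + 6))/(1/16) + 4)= 10080 *sqrt(2)/245783 + 157696/245783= 0.70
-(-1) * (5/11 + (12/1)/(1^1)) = 137/11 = 12.45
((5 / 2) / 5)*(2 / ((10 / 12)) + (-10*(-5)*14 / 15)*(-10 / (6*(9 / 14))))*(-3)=24014 / 135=177.88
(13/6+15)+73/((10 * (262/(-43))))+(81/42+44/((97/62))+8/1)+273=1745290697/5336940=327.02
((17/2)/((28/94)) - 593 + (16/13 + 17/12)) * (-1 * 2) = 306752/273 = 1123.63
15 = 15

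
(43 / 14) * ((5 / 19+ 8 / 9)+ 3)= 15265 / 1197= 12.75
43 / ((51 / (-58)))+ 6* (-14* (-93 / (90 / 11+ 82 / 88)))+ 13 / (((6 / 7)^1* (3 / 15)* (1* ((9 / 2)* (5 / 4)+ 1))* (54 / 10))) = 23716513354 / 29265381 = 810.39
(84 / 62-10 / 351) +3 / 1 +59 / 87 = 1579168 / 315549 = 5.00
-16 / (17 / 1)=-16 / 17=-0.94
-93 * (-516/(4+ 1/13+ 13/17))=5302674/535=9911.54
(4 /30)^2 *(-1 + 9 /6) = 2 /225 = 0.01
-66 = -66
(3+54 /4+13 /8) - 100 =-655 /8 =-81.88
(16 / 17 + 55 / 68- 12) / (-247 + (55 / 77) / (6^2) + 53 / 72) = 42 / 1009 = 0.04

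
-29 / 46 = -0.63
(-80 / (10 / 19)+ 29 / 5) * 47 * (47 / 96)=-1614779 / 480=-3364.12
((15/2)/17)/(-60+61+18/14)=105/544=0.19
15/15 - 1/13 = 12/13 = 0.92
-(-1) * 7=7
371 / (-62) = -371 / 62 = -5.98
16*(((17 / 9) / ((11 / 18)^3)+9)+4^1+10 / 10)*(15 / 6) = 1186000 / 1331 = 891.06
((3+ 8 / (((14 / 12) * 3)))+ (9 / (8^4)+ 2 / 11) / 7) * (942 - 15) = 1553061501 / 315392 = 4924.23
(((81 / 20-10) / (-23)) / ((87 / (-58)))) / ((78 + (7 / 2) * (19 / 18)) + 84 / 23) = -714 / 353335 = -0.00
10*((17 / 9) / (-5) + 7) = 596 / 9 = 66.22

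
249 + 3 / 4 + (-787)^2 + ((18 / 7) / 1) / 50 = 433733161 / 700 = 619618.80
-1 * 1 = -1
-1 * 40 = -40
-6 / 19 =-0.32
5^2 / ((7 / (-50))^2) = 62500 / 49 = 1275.51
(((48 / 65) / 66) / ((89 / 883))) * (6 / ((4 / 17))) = 180132 / 63635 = 2.83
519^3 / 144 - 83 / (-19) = 295131197 / 304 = 970826.31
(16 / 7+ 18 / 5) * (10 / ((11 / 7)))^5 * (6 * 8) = 474821760000 / 161051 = 2948269.55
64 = 64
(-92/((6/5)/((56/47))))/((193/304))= -3915520/27213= -143.88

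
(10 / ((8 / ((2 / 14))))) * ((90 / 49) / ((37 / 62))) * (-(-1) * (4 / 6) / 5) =930 / 12691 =0.07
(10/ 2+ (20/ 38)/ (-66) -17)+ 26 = 8773/ 627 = 13.99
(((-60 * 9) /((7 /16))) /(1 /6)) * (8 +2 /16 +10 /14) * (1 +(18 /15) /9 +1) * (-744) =5091102720 /49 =103900055.51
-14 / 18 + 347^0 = 0.22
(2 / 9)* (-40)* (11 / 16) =-55 / 9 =-6.11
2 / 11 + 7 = 79 / 11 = 7.18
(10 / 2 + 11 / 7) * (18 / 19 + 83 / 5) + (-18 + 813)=605357 / 665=910.31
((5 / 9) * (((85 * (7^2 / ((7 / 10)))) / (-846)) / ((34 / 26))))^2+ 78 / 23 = 4106457797 / 333344727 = 12.32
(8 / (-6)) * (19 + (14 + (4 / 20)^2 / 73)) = -240904 / 5475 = -44.00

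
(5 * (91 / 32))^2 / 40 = 41405 / 8192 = 5.05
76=76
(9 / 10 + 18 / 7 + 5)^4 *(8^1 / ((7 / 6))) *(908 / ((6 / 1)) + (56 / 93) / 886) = 154195603976917362 / 28851316375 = 5344491.11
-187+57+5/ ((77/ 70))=-1380/ 11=-125.45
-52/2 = -26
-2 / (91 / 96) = -192 / 91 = -2.11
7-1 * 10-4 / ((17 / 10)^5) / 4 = -4359571 / 1419857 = -3.07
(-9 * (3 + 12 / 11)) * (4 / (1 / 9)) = -14580 / 11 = -1325.45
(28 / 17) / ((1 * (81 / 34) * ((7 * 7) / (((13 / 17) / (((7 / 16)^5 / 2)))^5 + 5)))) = 40163822473221087117302358944808267656 / 359879751083831242099208549211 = 111603451.85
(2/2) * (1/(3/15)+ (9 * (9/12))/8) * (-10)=-935/16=-58.44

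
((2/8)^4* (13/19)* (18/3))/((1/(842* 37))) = 607503/1216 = 499.59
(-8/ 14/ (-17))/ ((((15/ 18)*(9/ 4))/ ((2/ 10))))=32/ 8925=0.00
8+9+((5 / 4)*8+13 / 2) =67 / 2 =33.50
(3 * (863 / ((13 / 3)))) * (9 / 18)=7767 / 26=298.73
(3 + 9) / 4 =3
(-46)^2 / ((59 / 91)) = 192556 / 59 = 3263.66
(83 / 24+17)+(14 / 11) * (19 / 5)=33389 / 1320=25.29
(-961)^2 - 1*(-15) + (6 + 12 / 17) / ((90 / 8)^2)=10597576208 / 11475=923536.05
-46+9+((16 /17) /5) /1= -3129 /85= -36.81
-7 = -7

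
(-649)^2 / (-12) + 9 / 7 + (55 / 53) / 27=-35098.76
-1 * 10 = -10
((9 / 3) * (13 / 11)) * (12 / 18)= 26 / 11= 2.36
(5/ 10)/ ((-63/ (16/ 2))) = -4/ 63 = -0.06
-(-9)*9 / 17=81 / 17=4.76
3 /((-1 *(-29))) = 3 /29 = 0.10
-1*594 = -594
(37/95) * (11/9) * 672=91168/285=319.89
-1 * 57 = -57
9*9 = 81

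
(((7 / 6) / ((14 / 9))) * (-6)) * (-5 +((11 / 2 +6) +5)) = -207 / 4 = -51.75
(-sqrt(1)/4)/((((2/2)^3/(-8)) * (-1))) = -2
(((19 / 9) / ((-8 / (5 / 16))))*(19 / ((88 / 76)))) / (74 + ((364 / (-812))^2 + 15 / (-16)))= -28842095 / 1561559472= -0.02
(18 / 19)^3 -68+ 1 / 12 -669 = -60584153 / 82308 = -736.07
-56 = -56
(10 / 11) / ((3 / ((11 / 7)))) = 10 / 21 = 0.48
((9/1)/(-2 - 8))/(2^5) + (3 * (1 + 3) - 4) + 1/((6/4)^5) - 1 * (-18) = 2029813/77760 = 26.10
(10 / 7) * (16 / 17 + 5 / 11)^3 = 177795810 / 45774421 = 3.88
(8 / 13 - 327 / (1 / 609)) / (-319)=2588851 / 4147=624.27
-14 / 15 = -0.93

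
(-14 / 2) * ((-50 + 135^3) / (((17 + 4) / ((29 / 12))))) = -71349425 / 36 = -1981928.47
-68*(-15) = 1020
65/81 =0.80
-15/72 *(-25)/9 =125/216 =0.58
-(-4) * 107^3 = 4900172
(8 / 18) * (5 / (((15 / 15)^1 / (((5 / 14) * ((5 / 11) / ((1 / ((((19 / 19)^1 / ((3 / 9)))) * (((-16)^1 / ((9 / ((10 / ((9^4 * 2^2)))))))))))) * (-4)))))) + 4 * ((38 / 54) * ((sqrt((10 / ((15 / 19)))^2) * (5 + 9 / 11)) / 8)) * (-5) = -1768455680 / 13640319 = -129.65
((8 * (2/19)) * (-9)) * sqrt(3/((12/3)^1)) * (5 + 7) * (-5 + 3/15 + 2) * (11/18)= 7392 * sqrt(3)/95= 134.77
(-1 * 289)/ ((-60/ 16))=1156/ 15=77.07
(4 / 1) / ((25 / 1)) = 4 / 25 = 0.16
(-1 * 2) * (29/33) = -58/33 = -1.76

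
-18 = -18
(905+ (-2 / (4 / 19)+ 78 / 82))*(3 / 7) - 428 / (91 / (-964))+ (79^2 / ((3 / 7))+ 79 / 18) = 654283243 / 33579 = 19484.89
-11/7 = -1.57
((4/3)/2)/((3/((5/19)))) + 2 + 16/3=1264/171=7.39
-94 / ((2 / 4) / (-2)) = 376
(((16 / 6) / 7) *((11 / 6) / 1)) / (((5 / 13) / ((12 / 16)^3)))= 429 / 560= 0.77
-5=-5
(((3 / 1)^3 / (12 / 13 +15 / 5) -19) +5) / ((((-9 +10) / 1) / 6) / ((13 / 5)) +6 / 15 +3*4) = -47190 / 82637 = -0.57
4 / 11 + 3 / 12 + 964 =42443 / 44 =964.61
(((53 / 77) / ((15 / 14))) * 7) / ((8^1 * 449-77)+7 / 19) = 7049 / 5510340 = 0.00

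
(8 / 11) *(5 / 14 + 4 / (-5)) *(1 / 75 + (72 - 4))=-632524 / 28875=-21.91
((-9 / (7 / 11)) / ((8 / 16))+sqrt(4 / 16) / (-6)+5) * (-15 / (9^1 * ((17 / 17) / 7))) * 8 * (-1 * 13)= -255190 / 9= -28354.44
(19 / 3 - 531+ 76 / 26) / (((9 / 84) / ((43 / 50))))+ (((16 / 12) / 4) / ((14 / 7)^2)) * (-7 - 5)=-12252421 / 2925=-4188.86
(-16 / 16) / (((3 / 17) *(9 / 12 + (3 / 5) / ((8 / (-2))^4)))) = -21760 / 2889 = -7.53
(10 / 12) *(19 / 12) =95 / 72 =1.32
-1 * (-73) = 73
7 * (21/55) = 147/55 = 2.67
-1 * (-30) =30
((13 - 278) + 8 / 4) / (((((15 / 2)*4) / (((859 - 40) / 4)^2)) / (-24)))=176410143 / 20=8820507.15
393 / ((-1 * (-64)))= 393 / 64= 6.14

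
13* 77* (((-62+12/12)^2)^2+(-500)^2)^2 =198891426230778281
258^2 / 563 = 66564 / 563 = 118.23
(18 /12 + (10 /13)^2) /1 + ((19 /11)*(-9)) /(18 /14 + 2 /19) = -6248389 /687830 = -9.08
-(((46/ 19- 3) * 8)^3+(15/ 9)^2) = 5961773/ 61731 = 96.58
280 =280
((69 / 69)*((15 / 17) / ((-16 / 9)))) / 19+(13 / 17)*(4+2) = 23577 / 5168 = 4.56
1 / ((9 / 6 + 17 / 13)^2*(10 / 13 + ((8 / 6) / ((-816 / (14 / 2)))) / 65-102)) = -26891280 / 21459707143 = -0.00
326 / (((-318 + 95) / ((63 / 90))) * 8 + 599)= -2282 / 13647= -0.17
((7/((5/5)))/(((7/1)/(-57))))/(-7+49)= -19/14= -1.36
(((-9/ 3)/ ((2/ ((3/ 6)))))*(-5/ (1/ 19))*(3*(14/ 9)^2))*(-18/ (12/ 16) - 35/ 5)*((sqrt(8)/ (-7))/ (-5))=-8246*sqrt(2)/ 9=-1295.73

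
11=11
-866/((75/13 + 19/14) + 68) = -157612/13673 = -11.53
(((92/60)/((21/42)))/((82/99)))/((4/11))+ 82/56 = 16712/1435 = 11.65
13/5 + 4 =33/5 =6.60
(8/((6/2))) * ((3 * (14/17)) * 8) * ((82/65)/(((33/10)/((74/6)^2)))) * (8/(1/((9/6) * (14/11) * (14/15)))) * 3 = 157714407424/1203345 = 131063.33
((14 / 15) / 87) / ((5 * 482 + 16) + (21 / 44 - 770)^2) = 27104 / 1502222845185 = 0.00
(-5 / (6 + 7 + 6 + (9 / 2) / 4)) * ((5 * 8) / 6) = -1.66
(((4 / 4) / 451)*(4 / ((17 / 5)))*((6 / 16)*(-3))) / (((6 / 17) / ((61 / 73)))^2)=-316285 / 19227032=-0.02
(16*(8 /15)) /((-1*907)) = -128 /13605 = -0.01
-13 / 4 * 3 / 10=-0.98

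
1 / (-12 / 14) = -7 / 6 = -1.17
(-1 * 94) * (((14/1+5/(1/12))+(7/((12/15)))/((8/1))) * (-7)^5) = 1898199387/16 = 118637461.69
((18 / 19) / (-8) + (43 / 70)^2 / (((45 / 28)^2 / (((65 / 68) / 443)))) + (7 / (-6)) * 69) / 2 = -467190347813 / 11590209000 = -40.31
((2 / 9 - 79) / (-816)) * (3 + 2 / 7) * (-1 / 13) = -16307 / 668304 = -0.02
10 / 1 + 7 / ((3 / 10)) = 100 / 3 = 33.33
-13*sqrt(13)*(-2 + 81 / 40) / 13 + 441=441 - sqrt(13) / 40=440.91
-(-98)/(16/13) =79.62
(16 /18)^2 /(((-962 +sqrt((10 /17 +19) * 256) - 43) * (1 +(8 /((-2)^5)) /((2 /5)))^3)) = -186613760 /12455094033 - 524288 * sqrt(629) /12455094033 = -0.02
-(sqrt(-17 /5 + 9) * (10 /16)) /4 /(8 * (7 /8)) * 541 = -541 * sqrt(35) /112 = -28.58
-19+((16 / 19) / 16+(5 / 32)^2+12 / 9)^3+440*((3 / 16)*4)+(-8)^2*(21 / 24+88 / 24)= 120198966143068081 / 198849469612032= 604.47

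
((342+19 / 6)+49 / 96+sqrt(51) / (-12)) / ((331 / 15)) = 165925 / 10592 - 5 * sqrt(51) / 1324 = 15.64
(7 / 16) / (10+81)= 1 / 208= 0.00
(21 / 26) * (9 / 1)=189 / 26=7.27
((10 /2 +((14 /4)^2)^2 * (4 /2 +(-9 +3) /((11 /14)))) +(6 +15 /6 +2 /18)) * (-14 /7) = 659099 /396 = 1664.39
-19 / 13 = -1.46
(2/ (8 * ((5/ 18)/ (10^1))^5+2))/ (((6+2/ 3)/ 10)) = 22674816/ 15116545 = 1.50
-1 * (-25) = 25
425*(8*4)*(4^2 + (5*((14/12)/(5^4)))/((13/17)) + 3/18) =42906368/195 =220032.66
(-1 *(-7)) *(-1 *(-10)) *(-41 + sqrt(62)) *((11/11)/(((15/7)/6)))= -6492.69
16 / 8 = 2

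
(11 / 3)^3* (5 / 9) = 6655 / 243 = 27.39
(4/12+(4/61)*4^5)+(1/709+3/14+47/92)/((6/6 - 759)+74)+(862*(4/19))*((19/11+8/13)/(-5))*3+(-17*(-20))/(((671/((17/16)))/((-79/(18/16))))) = -614068303208713/2724294645072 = -225.40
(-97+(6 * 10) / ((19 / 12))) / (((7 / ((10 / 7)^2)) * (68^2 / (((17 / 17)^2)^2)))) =-28075 / 7533652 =-0.00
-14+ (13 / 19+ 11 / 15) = -3586 / 285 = -12.58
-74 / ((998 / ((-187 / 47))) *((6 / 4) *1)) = 13838 / 70359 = 0.20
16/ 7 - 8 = -40/ 7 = -5.71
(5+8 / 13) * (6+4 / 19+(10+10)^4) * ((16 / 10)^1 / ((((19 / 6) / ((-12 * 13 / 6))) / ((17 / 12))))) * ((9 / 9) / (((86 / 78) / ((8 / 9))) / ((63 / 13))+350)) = -5070624972672 / 106211615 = -47740.78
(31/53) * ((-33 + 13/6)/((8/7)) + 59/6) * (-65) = 1658345/2544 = 651.87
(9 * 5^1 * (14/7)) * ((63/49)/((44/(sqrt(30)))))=405 * sqrt(30)/154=14.40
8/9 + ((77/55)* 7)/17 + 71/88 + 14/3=467123/67320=6.94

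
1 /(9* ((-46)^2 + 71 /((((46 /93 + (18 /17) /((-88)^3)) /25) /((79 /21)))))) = 373036601 /52427937761604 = 0.00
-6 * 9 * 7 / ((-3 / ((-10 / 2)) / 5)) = -3150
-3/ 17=-0.18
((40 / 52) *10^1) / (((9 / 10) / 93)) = 31000 / 39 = 794.87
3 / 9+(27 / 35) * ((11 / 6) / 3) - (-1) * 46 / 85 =961 / 714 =1.35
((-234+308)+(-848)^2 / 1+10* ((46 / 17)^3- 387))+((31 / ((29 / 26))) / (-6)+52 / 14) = 2140803726109 / 2992017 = 715505.20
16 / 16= 1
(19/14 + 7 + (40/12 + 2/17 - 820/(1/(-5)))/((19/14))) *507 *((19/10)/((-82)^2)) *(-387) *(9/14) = -24211093203063/224043680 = -108064.17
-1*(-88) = 88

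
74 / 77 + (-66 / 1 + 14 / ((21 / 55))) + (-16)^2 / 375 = -27.69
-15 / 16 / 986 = -15 / 15776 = -0.00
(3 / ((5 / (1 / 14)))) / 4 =3 / 280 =0.01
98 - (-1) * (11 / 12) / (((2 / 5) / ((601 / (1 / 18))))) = 99557 / 4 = 24889.25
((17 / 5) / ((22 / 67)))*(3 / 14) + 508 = 785737 / 1540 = 510.22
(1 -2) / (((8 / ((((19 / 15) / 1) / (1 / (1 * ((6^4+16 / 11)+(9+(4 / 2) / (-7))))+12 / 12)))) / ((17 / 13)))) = -0.21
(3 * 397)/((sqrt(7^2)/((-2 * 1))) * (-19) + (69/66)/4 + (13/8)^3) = 2235904/133389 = 16.76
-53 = -53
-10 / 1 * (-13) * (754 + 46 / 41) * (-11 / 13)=-3405600 / 41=-83063.41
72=72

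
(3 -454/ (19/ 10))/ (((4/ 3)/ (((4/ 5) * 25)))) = -67245/ 19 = -3539.21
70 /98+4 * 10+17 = 404 /7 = 57.71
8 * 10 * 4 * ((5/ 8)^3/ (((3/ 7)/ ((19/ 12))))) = 83125/ 288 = 288.63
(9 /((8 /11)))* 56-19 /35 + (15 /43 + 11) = 1059228 /1505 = 703.81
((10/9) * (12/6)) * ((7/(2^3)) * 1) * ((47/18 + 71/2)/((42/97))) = 171.15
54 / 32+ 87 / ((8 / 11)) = 1941 / 16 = 121.31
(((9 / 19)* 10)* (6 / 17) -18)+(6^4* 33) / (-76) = -187038 / 323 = -579.07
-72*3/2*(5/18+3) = -354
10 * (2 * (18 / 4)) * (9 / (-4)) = -405 / 2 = -202.50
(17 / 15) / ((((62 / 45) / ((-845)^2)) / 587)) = 21375766425 / 62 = 344770426.21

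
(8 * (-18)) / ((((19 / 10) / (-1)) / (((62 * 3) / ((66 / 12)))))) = 535680 / 209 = 2563.06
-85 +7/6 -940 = -6143/6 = -1023.83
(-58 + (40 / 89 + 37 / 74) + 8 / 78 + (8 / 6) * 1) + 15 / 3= -351367 / 6942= -50.61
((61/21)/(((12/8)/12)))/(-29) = -488/609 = -0.80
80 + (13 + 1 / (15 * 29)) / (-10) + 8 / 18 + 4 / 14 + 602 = 31124312 / 45675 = 681.43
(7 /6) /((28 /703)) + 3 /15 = 29.49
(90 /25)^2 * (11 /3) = 1188 /25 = 47.52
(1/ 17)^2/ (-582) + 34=5718731/ 168198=34.00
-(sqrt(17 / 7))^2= -17 / 7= -2.43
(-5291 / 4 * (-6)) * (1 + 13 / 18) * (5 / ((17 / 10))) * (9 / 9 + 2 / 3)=20502625 / 306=67002.04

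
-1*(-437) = 437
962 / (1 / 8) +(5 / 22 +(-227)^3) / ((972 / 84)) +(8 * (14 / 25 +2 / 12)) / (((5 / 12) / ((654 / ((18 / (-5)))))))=-4978203211 / 4950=-1005697.62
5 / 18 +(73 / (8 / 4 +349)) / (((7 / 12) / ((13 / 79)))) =3349 / 9954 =0.34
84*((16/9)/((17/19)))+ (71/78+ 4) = 75941/442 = 171.81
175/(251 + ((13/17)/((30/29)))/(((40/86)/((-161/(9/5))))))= 1.61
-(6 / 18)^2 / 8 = -1 / 72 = -0.01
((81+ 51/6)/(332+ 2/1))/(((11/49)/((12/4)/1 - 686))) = -815.27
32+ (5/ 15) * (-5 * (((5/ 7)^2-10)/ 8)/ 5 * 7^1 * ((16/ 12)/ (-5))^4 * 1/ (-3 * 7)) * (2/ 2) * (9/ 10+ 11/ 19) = 4524520624/ 141395625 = 32.00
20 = 20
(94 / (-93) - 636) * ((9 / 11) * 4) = -710904 / 341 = -2084.76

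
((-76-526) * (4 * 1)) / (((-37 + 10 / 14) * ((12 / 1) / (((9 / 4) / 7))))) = 903 / 508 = 1.78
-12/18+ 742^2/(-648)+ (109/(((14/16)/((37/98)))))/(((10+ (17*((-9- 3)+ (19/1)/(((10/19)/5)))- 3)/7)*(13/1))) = -514450233751/605026422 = -850.29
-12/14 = -6/7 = -0.86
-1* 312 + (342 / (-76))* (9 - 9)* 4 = -312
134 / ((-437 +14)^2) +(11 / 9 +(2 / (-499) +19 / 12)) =1000818551 / 357142284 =2.80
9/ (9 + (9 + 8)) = 9/ 26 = 0.35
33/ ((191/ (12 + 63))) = 2475/ 191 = 12.96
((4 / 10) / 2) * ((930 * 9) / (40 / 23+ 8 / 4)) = 19251 / 43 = 447.70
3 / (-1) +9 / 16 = -39 / 16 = -2.44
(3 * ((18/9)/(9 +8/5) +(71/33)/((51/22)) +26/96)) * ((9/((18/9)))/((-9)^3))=-180035/7006176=-0.03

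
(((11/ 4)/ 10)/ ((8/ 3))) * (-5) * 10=-165/ 32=-5.16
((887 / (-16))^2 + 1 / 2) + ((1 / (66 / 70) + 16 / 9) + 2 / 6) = 77983187 / 25344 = 3076.99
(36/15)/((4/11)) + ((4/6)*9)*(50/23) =2259/115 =19.64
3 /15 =1 /5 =0.20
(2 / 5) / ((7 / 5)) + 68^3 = 2201026 / 7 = 314432.29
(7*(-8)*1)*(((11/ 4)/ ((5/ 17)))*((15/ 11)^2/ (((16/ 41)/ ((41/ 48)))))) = -3000585/ 1408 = -2131.10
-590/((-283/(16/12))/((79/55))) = 37288/9339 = 3.99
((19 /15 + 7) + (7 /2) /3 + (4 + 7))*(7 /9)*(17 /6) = 72947 /1620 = 45.03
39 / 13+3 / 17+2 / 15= 844 / 255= 3.31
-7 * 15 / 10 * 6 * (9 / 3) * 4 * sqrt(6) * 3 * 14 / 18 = -1764 * sqrt(6) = -4320.90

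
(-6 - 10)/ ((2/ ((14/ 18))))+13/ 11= -499/ 99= -5.04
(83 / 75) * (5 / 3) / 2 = 83 / 90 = 0.92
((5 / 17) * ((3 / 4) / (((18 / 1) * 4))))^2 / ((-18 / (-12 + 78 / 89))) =1375 / 237044736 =0.00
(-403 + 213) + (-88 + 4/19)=-5278/19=-277.79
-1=-1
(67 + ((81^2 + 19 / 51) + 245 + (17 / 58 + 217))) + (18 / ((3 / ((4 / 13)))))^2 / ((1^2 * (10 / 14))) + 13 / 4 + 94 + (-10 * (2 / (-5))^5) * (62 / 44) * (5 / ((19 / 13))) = 187885017726209 / 26119879500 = 7193.18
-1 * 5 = -5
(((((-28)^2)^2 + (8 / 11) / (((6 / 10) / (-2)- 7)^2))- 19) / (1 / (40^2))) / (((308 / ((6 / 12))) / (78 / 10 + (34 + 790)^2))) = 444788795391671480 / 410333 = 1083970325057.14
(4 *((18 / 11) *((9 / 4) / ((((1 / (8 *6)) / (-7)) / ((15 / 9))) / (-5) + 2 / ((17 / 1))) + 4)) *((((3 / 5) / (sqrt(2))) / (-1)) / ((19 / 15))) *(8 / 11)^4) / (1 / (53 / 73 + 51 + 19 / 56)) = -4574799846899712 *sqrt(2) / 8782989241103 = -736.62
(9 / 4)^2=81 / 16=5.06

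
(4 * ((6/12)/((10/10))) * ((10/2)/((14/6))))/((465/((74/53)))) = 148/11501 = 0.01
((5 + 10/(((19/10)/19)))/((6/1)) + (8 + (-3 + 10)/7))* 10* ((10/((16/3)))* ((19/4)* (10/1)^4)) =47203125/2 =23601562.50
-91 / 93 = -0.98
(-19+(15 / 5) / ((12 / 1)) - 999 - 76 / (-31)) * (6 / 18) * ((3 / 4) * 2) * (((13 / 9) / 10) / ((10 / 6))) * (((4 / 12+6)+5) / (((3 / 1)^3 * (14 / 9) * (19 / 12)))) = -27823237 / 3710700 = -7.50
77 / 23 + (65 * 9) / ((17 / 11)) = 149314 / 391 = 381.88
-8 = -8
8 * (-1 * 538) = -4304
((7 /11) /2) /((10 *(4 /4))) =7 /220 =0.03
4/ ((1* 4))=1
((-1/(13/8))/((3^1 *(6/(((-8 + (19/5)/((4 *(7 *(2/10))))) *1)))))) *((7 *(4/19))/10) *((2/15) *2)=328/33345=0.01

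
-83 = -83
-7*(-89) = 623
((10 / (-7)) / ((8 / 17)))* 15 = -1275 / 28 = -45.54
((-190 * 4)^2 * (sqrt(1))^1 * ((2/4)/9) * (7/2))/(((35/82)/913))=2162130080/9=240236675.56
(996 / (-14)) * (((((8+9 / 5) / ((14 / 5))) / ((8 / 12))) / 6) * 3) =-747 / 4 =-186.75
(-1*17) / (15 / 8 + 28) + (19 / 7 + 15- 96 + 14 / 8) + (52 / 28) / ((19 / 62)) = -71.04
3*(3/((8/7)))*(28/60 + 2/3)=357/40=8.92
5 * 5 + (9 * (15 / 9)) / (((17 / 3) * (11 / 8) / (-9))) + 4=11.67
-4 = -4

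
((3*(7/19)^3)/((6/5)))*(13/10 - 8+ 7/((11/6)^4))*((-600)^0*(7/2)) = -2137435027/803380952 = -2.66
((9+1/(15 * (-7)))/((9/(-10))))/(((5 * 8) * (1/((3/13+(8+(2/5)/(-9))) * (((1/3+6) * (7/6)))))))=-10736938/710775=-15.11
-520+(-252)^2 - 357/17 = 62963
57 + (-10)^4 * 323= 3230057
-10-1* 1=-11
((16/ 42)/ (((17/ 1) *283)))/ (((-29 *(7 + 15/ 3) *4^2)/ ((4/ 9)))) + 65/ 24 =1713990911/ 632858184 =2.71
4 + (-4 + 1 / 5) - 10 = -49 / 5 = -9.80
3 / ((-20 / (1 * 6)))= -9 / 10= -0.90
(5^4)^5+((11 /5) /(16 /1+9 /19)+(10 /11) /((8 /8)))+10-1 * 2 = 1641750335693515044 /17215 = 95367431640634.04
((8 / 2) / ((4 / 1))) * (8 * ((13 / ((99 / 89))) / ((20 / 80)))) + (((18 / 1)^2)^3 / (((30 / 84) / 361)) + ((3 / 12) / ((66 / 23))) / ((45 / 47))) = 408429129952057 / 11880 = 34379556393.27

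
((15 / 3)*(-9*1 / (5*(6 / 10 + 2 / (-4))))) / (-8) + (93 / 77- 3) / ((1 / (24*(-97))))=1288521 / 308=4183.51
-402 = -402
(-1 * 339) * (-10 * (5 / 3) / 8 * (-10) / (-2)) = 14125 / 4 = 3531.25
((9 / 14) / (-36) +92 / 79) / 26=5073 / 115024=0.04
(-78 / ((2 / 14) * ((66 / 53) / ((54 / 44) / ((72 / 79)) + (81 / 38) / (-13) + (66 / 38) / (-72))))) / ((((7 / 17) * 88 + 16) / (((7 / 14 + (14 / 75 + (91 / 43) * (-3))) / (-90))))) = -34801069398389 / 56884690368000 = -0.61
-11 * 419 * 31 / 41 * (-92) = 320606.54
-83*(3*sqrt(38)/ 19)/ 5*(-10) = 498*sqrt(38)/ 19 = 161.57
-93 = -93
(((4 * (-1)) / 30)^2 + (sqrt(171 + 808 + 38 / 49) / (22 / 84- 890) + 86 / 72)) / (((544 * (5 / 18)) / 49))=53459 / 136000- 1323 * sqrt(48009) / 25410920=0.38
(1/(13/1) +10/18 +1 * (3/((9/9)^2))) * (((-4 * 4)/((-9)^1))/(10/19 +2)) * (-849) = -2285225/1053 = -2170.20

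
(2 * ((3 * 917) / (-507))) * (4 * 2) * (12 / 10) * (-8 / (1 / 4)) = 2817024 / 845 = 3333.76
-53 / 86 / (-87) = 53 / 7482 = 0.01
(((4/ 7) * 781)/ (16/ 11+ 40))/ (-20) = -8591/ 15960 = -0.54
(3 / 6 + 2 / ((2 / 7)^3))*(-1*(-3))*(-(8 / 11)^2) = -16560 / 121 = -136.86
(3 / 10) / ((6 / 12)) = 3 / 5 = 0.60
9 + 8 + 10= 27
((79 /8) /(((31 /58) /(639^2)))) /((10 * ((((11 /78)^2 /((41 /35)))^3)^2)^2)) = 6785995443862786128205216441219934143048599454163093908600872129068531712 /5159084891829526932729783584118479334716796875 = 1315348668638852405663783000.00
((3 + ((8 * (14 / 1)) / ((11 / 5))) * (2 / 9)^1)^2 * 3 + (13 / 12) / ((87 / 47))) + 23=241853273 / 378972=638.18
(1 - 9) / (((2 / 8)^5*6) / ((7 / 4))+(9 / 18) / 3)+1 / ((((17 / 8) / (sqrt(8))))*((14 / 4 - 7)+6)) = -21504 / 457+32*sqrt(2) / 85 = -46.52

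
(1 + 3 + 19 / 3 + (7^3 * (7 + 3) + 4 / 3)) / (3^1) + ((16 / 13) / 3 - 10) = 133103 / 117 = 1137.63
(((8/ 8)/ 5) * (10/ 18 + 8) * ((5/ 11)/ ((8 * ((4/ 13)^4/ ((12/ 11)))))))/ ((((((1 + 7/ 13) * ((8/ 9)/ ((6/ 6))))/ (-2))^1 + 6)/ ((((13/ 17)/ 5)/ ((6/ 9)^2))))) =912266901/ 1191055360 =0.77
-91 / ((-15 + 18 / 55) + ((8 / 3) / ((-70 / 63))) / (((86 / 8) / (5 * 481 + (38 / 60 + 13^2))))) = 153725 / 995791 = 0.15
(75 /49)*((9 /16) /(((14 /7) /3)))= 2025 /1568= 1.29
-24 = -24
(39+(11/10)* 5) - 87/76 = 3295/76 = 43.36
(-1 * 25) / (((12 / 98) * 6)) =-1225 / 36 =-34.03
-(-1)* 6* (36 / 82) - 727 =-29699 / 41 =-724.37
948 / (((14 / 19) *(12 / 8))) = 6004 / 7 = 857.71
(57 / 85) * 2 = 1.34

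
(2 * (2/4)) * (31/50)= 31/50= 0.62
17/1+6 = 23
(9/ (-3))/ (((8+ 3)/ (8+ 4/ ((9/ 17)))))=-140/ 33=-4.24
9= 9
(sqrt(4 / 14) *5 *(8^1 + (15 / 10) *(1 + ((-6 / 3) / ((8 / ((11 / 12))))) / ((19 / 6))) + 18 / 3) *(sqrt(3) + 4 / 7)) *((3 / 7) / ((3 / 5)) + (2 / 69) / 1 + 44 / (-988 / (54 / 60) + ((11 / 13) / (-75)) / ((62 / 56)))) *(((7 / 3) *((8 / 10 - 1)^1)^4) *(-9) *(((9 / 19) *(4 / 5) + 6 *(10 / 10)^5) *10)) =-2995724855078187 *sqrt(42) / 180796130150125 - 11982899420312748 *sqrt(14) / 1265572911050875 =-142.81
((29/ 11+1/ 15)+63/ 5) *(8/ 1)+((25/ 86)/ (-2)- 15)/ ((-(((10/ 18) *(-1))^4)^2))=794389774153/ 443437500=1791.44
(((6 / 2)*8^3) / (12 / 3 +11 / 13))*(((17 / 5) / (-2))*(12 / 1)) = -226304 / 35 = -6465.83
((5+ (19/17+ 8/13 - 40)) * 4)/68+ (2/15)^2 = -1639172/845325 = -1.94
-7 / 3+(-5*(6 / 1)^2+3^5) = 182 / 3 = 60.67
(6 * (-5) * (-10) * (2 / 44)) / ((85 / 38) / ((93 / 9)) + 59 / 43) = 7598100 / 885137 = 8.58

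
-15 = -15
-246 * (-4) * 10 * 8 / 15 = 5248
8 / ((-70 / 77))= -44 / 5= -8.80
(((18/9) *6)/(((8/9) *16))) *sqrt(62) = 27 *sqrt(62)/32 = 6.64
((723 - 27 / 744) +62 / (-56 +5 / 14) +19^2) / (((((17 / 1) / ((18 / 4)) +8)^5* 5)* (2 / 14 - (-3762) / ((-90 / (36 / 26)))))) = -1124116085983527 / 67914421444670702848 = -0.00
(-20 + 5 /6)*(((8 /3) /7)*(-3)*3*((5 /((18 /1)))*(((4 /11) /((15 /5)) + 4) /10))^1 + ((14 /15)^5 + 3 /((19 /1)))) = -12102649151 /1333158750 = -9.08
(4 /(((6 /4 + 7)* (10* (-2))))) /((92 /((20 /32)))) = -1 /6256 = -0.00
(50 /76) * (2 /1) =25 /19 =1.32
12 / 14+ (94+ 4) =692 / 7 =98.86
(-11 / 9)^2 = 121 / 81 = 1.49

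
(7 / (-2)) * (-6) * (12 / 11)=252 / 11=22.91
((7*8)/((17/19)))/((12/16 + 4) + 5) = 4256/663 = 6.42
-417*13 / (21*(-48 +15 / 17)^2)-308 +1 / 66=-30442410469 / 98806554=-308.10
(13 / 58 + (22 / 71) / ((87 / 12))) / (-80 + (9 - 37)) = -1099 / 444744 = -0.00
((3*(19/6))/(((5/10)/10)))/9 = 190/9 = 21.11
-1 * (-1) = 1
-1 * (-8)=8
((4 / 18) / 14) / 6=1 / 378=0.00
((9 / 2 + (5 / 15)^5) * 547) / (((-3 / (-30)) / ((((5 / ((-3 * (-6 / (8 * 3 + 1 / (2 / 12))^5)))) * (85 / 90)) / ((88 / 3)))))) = 144570390625 / 27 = 5354458912.04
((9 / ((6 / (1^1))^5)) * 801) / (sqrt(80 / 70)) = 89 * sqrt(14) / 384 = 0.87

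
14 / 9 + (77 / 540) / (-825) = 62993 / 40500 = 1.56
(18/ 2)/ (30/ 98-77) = -441/ 3758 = -0.12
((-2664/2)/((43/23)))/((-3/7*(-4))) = -17871/43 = -415.60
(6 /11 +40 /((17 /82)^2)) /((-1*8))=-1480147 /12716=-116.40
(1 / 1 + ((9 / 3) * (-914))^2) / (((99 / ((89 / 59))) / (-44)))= -2676609140 / 531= -5040695.18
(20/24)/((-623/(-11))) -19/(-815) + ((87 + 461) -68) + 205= 2086947797/3046470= 685.04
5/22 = 0.23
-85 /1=-85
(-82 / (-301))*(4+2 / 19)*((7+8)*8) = 134.21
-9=-9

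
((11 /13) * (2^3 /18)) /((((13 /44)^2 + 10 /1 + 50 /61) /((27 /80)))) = 0.01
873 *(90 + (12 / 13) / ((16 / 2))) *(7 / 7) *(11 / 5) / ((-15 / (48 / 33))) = -5454504 / 325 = -16783.09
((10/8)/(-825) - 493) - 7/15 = -108563/220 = -493.47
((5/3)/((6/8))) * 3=20/3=6.67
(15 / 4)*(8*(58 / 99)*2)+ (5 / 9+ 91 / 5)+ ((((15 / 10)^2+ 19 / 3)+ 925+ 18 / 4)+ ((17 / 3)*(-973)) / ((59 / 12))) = -15120401 / 116820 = -129.43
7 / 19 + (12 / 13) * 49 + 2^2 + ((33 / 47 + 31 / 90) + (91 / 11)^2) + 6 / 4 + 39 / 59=452176318463 / 3729449295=121.24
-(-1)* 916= 916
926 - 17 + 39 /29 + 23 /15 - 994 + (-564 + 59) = -255398 /435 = -587.12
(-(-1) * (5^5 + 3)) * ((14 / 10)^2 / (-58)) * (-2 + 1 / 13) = 203.28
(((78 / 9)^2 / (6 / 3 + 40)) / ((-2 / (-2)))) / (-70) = -169 / 6615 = -0.03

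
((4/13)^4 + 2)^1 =57378/28561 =2.01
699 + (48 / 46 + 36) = 736.04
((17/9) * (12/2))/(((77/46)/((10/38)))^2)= 1798600/6421107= 0.28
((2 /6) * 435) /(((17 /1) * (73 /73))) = 145 /17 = 8.53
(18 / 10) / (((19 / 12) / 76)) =432 / 5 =86.40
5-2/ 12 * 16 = 7/ 3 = 2.33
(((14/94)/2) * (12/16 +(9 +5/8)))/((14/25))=2075/1504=1.38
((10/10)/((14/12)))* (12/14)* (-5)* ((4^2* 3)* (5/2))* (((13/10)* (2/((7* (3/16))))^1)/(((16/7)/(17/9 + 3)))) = -91520/49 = -1867.76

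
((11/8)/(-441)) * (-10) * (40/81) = 550/35721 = 0.02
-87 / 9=-29 / 3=-9.67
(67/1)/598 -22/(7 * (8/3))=-8929/8372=-1.07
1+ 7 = 8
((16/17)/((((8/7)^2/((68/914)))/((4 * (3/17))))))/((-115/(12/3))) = -1176/893435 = -0.00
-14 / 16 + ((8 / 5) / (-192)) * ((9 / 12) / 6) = -841 / 960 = -0.88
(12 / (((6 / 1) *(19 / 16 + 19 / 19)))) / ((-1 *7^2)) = -32 / 1715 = -0.02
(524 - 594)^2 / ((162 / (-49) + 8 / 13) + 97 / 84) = -37455600 / 11741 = -3190.15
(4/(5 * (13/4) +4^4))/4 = 4/1089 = 0.00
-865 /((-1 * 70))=173 /14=12.36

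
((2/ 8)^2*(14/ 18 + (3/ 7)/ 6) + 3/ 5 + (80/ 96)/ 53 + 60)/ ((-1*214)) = -32411699/ 114327360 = -0.28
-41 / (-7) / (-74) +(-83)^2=3568461 / 518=6888.92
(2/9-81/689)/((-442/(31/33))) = -1829/8222526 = -0.00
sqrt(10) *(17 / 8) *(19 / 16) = 323 *sqrt(10) / 128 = 7.98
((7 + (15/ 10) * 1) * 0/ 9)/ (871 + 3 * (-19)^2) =0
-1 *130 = -130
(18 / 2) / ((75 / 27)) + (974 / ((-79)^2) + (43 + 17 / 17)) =7394971 / 156025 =47.40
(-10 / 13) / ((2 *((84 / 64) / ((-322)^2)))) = -1184960 / 39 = -30383.59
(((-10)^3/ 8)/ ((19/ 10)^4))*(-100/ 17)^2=-12500000000/ 37662769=-331.89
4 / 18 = 2 / 9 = 0.22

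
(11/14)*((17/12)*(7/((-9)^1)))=-187/216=-0.87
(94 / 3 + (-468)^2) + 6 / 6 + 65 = 657364 / 3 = 219121.33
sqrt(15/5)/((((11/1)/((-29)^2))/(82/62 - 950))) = -24732969 * sqrt(3)/341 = -125626.86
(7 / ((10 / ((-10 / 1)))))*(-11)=77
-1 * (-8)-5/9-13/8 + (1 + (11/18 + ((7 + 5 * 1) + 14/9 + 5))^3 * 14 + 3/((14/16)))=98585.48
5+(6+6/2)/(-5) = 16/5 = 3.20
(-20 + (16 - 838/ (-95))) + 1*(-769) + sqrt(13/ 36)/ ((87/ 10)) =-72597/ 95 + 5*sqrt(13)/ 261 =-764.11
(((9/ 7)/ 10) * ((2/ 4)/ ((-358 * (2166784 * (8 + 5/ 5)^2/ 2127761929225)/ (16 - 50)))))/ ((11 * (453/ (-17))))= -122984639509205/ 487034895384576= -0.25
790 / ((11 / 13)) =933.64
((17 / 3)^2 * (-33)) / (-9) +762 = 23753 / 27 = 879.74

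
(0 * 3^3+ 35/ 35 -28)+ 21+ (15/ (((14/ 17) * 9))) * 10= 299/ 21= 14.24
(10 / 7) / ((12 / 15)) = 25 / 14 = 1.79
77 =77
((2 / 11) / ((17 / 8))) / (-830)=-8 / 77605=-0.00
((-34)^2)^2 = 1336336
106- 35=71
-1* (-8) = 8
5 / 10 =1 / 2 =0.50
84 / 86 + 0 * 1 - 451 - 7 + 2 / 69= -1355902 / 2967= -456.99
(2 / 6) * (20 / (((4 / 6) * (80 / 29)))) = 29 / 8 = 3.62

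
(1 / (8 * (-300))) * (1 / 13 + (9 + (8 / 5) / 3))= -937 / 234000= -0.00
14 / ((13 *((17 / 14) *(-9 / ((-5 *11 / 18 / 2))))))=2695 / 17901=0.15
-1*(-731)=731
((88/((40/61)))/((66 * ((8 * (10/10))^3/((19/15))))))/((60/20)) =1159/691200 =0.00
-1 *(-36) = 36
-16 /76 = -4 /19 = -0.21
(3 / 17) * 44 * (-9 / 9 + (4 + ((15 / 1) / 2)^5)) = 25062543 / 136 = 184283.40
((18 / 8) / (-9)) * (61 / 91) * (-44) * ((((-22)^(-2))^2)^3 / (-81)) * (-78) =61 / 110436158966740992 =0.00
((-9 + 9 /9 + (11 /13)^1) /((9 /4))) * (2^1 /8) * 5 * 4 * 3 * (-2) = 1240 /13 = 95.38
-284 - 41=-325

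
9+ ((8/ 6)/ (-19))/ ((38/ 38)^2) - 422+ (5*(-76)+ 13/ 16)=-722539/ 912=-792.26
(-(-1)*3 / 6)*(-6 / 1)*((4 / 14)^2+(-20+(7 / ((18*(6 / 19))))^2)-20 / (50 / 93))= 158892211 / 952560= 166.81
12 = 12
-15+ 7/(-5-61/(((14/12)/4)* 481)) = -298054/18299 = -16.29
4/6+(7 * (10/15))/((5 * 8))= 47/60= 0.78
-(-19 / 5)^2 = -361 / 25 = -14.44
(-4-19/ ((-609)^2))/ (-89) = 1483543/ 33008409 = 0.04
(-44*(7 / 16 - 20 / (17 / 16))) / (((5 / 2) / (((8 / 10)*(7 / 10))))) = 181.21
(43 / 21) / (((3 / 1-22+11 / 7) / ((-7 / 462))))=43 / 24156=0.00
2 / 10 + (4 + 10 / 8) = 109 / 20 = 5.45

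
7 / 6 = 1.17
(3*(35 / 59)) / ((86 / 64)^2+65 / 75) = 1612800 / 2421773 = 0.67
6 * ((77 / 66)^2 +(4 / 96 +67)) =4925 / 12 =410.42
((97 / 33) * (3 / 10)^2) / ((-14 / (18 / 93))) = -873 / 238700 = -0.00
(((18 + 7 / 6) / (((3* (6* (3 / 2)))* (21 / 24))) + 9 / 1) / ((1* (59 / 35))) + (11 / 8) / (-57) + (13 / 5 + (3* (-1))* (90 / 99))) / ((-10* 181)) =-0.00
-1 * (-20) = 20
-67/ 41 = -1.63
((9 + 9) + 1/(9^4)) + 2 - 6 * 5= -65609/6561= -10.00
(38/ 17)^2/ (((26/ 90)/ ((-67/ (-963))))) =483740/ 401999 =1.20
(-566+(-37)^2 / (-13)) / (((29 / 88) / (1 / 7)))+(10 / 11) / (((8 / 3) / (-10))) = -17093397 / 58058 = -294.42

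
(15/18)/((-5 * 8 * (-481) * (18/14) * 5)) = 7/1038960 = 0.00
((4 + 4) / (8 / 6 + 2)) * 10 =24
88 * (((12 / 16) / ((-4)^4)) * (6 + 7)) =429 / 128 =3.35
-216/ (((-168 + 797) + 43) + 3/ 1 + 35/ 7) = -27/ 85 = -0.32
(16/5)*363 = 5808/5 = 1161.60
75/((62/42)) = 1575/31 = 50.81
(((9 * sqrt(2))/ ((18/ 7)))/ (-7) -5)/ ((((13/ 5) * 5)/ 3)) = -15/ 13 -3 * sqrt(2)/ 26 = -1.32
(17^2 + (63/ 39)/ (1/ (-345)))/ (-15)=3488/ 195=17.89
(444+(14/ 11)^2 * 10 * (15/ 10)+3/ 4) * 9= 2043171/ 484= 4221.43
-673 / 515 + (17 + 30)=23532 / 515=45.69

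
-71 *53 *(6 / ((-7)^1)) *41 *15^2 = 208282050 / 7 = 29754578.57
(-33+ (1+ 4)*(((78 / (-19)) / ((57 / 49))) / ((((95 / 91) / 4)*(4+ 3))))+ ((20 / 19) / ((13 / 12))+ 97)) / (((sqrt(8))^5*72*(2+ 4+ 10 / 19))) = 616513*sqrt(2) / 1340771328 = 0.00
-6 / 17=-0.35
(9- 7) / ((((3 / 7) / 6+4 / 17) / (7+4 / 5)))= 18564 / 365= 50.86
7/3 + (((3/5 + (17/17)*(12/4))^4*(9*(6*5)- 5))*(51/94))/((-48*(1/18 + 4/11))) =-1752290542/1462875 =-1197.84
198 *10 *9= 17820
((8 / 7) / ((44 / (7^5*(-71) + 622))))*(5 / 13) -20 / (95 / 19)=-11918.84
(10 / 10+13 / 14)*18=243 / 7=34.71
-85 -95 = -180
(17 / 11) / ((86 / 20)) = 0.36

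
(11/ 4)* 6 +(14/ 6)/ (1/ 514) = 7295/ 6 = 1215.83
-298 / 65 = -4.58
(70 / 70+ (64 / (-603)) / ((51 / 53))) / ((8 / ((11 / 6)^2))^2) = 400592401 / 2550776832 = 0.16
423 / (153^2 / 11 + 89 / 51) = 237303 / 1194838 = 0.20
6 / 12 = 1 / 2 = 0.50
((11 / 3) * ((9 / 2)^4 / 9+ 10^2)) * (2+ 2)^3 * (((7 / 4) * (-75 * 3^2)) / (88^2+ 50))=-4483325 / 866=-5177.05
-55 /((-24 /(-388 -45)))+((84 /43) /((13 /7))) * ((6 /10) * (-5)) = -13354921 /13416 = -995.45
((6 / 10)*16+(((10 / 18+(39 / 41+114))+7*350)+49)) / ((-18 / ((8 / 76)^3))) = -19365908 / 113893695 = -0.17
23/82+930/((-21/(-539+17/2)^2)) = -3576978397/287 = -12463339.36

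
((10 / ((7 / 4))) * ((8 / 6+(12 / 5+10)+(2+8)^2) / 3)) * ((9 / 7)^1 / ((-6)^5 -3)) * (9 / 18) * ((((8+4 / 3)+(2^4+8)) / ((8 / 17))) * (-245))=7250500 / 23337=310.69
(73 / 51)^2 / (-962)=-5329 / 2502162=-0.00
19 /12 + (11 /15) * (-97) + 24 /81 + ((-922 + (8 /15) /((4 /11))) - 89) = -116509 /108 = -1078.79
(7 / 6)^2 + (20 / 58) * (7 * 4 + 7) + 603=643553 / 1044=616.43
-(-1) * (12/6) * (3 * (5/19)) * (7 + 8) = 450/19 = 23.68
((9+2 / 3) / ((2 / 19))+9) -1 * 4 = 96.83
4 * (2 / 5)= 8 / 5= 1.60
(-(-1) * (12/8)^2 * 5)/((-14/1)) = -45/56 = -0.80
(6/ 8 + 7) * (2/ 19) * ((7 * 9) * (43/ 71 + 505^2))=17681307777/ 1349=13106973.89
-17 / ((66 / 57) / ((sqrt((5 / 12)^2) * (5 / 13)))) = -8075 / 3432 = -2.35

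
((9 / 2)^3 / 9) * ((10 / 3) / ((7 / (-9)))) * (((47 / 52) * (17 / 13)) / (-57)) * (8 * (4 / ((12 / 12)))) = 647190 / 22477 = 28.79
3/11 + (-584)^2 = 341056.27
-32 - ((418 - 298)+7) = -159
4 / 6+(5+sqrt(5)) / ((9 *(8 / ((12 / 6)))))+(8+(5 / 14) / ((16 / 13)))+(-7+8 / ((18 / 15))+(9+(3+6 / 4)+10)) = sqrt(5) / 36+65041 / 2016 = 32.32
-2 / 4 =-1 / 2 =-0.50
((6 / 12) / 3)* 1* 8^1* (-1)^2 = 4 / 3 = 1.33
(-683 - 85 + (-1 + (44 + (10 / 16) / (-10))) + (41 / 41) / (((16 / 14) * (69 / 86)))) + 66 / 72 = -798253 / 1104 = -723.06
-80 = -80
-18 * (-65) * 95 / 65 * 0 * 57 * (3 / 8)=0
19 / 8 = 2.38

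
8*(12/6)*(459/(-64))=-459/4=-114.75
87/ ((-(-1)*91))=87/ 91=0.96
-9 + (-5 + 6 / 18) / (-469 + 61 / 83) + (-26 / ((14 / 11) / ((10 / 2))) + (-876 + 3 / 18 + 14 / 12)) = -402297899 / 408093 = -985.80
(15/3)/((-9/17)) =-85/9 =-9.44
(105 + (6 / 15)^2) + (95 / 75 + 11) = 8807 / 75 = 117.43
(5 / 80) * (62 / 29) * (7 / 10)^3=10633 / 232000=0.05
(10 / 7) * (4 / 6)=20 / 21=0.95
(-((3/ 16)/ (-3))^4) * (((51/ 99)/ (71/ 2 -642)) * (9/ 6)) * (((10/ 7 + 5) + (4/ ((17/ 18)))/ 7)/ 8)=837/ 48969023488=0.00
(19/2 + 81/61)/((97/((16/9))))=10568/53253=0.20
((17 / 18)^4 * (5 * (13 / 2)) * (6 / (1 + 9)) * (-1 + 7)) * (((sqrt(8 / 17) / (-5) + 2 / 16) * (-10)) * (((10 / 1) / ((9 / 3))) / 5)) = -5428865 / 69984 + 63869 * sqrt(34) / 4374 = 7.57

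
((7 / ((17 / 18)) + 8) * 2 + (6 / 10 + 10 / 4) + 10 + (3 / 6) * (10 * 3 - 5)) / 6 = 2398 / 255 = 9.40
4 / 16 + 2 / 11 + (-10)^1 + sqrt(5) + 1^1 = -377 / 44 + sqrt(5) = -6.33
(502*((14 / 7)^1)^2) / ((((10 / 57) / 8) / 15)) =1373472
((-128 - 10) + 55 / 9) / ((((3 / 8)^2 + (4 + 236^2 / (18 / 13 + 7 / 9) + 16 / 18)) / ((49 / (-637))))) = 19219904 / 48804571049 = 0.00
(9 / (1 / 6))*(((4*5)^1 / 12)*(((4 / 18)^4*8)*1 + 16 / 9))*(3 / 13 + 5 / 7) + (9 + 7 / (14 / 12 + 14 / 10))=120110051 / 729729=164.60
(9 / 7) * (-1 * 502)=-4518 / 7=-645.43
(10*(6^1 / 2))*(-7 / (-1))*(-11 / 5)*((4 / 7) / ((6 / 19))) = -836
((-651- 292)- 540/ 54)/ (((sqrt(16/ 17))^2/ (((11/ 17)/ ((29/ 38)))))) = -199177/ 232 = -858.52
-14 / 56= -1 / 4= -0.25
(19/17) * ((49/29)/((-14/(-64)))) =8.63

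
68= 68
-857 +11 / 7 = -5988 / 7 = -855.43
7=7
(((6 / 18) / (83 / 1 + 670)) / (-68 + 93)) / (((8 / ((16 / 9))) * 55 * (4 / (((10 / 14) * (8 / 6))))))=2 / 117411525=0.00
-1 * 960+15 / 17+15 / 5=-16254 / 17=-956.12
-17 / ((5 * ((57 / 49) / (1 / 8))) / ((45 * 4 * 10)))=-12495 / 19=-657.63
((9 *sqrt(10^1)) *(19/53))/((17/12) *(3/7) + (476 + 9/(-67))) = 320796 *sqrt(10)/47374739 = 0.02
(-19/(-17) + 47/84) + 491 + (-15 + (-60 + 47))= 663559/1428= 464.68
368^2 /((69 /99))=194304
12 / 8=3 / 2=1.50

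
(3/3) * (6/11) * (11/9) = 2/3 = 0.67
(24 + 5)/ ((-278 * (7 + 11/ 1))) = -29/ 5004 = -0.01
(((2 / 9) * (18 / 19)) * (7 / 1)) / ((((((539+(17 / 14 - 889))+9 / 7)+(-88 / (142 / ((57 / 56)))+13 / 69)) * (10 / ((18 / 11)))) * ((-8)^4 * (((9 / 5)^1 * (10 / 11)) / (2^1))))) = -240051 / 1160743792640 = -0.00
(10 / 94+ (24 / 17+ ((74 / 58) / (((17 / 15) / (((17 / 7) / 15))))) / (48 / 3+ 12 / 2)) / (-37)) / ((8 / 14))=8978359 / 75444776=0.12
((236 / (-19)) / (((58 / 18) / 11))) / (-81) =2596 / 4959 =0.52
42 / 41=1.02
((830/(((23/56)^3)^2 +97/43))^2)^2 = 1467908008820561803498341390603601308777070827808132956160000/80777808376722511788994115056436261941554100283761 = 18172169291.53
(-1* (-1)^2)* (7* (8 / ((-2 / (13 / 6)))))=182 / 3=60.67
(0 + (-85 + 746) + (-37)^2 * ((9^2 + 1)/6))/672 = 1816/63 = 28.83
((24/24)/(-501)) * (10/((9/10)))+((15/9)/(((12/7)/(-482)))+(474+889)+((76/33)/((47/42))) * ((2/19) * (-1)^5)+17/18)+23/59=123163150921/137538027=895.48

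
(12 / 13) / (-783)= -4 / 3393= -0.00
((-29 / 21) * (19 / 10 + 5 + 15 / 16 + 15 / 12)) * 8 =-21083 / 210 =-100.40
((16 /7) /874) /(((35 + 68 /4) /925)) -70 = -2781840 /39767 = -69.95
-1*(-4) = 4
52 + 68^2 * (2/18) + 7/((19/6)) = 97126/171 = 567.99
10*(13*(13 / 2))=845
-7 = -7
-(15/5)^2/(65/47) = -423/65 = -6.51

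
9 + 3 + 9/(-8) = 87/8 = 10.88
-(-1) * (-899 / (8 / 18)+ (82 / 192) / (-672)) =-130491689 / 64512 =-2022.75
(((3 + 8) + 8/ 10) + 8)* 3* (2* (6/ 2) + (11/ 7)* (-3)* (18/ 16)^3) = -42.31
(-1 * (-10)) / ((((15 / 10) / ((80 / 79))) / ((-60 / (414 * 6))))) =-0.16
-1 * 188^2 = -35344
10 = 10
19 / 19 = 1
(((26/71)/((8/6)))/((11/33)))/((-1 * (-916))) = 117/130072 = 0.00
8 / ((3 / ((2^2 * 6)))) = 64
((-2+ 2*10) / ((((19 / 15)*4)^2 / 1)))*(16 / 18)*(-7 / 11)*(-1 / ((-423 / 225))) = -39375 / 186637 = -0.21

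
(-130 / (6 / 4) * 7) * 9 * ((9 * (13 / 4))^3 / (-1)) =2186201745 / 16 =136637609.06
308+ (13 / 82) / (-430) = 10860067 / 35260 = 308.00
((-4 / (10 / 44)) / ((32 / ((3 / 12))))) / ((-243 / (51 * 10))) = 187 / 648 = 0.29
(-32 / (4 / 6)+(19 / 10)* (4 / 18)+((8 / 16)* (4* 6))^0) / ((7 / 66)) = -46112 / 105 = -439.16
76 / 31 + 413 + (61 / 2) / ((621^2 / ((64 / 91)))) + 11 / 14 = 416.24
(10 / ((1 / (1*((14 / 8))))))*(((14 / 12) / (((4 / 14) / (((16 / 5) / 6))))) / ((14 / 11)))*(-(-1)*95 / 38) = 2695 / 36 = 74.86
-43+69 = 26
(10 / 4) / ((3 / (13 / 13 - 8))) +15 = 55 / 6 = 9.17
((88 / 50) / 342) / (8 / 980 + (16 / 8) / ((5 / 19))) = 539 / 796860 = 0.00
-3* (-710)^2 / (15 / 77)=-7763140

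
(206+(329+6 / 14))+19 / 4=540.18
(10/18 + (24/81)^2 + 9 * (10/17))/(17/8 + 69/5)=2943320/7894341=0.37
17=17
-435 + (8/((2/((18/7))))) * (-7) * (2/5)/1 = -2319/5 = -463.80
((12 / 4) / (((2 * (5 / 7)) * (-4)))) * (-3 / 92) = 63 / 3680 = 0.02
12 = 12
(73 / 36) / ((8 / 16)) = 73 / 18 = 4.06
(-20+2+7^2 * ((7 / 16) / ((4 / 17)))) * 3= 14037 / 64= 219.33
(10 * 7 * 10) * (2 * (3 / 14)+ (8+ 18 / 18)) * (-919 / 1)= -6065400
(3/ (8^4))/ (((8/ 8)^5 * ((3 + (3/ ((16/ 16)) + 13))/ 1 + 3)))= 3/ 90112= 0.00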